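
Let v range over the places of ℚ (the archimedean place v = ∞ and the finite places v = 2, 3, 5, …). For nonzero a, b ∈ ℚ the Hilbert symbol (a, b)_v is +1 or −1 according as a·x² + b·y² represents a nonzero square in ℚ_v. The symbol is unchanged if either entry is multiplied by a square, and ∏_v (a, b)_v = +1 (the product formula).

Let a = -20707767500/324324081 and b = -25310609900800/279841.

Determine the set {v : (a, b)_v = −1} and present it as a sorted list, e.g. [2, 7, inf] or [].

Mod squares: a ≡ -169043, b ≡ -133. Check v ∈ {∞, 2, 3, 5, 7, 19, 23, 29, 31, 41}.
v=3: a=3^-6·(≡1), b=3^0·(≡2) mod 3; (1|3)=+1, (2|3)=-1; (−1)^{-6·0·1}·(+1)^0·(-1)^-6 = +1.
v=23: a=23^-2·(≡14), b=23^-4·(≡5) mod 23; (14|23)=-1, (5|23)=-1; (−1)^{-2·-4·11}·(-1)^-4·(-1)^-2 = +1.
v=7: a=7^3·(≡2), b=7^3·(≡1) mod 7; (2|7)=+1, (1|7)=+1; (−1)^{3·3·3}·(+1)^3·(+1)^3 = -1.
v=29: a=29^-2·(≡8), b=29^0·(≡12) mod 29; (8|29)=-1, (12|29)=-1; (−1)^{-2·0·14}·(-1)^0·(-1)^-2 = +1.
v=2: v_2(a)=2, v_2(b)=8; units ≡ 5, 3 (mod 8); ε·ε+αω+βω = 0·1+2·1+8·1 ≡ 0  ⇒  (a,b)_2 = +1.
v=19: a=19^1·(≡13), b=19^3·(≡3) mod 19; (13|19)=-1, (3|19)=-1; (−1)^{1·3·9}·(-1)^3·(-1)^1 = -1.
v=∞: -169043 < 0 and -133 < 0  ⇒  (a,b)_∞ = -1.
v=31: a=31^1·(≡22), b=31^0·(≡11) mod 31; (22|31)=-1, (11|31)=-1; (−1)^{1·0·15}·(-1)^0·(-1)^1 = -1.
v=5: a=5^4·(≡2), b=5^2·(≡3) mod 5; (2|5)=-1, (3|5)=-1; (−1)^{4·2·2}·(-1)^2·(-1)^4 = +1.
v=41: a=41^1·(≡33), b=41^2·(≡37) mod 41; (33|41)=+1, (37|41)=+1; (−1)^{1·2·20}·(+1)^2·(+1)^1 = +1.
Ram(-169043, -133) = {7, 19, 31, ∞}; no ℚ_7-point on the conic.

[7, 19, 31, inf]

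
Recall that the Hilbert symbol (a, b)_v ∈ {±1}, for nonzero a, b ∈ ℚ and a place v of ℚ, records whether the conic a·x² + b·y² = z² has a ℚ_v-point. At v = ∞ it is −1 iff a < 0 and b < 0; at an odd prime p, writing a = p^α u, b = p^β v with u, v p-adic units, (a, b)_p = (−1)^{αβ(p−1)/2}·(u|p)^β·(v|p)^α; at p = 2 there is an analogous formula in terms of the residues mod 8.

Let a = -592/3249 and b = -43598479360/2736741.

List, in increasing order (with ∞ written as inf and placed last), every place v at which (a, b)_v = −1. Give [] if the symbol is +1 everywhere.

(a, b) ≡ (-37, -3492615) mod (ℚ^×)²; places V = {2, 3, 5, 7, 19, 29, 31, 37, ∞}.
(a,b)_2: α=4, β=18; u≡3, v≡1 (mod 8); ε(u)ε(v)=1·0, αω(v)=4·0, βω(u)=18·1; sum ≡ 0  ⇒  +1.
(a,b)_5: α=0, u≡2; β=1, v≡3 (mod 5); (2|5)=-1, (3|5)=-1; sign (−1)^0·-1^1·-1^0 = -1.
(a,b)_37: α=1, u≡34; β=1, v≡19 (mod 37); (34|37)=+1, (19|37)=-1; sign (−1)^0·+1^1·-1^1 = -1.
(a,b)_19: α=-2, u≡6; β=-4, v≡15 (mod 19); (6|19)=+1, (15|19)=-1; sign (−1)^0·+1^-4·-1^-2 = +1.
(a,b)_∞: sgn(-37)=−, sgn(-3492615)=−, so -1.
(a,b)_31: α=0, u≡16; β=1, v≡16 (mod 31); (16|31)=+1, (16|31)=+1; sign (−1)^0·+1^1·+1^0 = +1.
(a,b)_3: α=-2, u≡2; β=-1, v≡2 (mod 3); (2|3)=-1, (2|3)=-1; sign (−1)^0·-1^-1·-1^-2 = -1.
(a,b)_29: α=0, u≡17; β=1, v≡3 (mod 29); (17|29)=-1, (3|29)=-1; sign (−1)^0·-1^1·-1^0 = -1.
(a,b)_7: α=0, u≡3; β=-1, v≡2 (mod 7); (3|7)=-1, (2|7)=+1; sign (−1)^0·-1^-1·+1^0 = -1.
(-37, -3492615 / ℚ) ramifies at {3, 5, 7, 29, 37, ∞}: a division algebra.

[3, 5, 7, 29, 37, inf]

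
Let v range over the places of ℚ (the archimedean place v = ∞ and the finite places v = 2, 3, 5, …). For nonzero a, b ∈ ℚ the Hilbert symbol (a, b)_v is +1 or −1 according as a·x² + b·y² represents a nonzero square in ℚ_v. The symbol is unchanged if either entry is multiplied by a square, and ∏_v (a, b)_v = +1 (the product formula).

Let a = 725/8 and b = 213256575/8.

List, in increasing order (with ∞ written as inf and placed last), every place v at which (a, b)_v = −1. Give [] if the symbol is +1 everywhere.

[2, 29]

(a, b) ≡ (58, 46) mod (ℚ^×)²; places V = {2, 3, 5, 7, 23, 29, ∞}.
(a,b)_5: α=2, u≡3; β=2, v≡1 (mod 5); (3|5)=-1, (1|5)=+1; sign (−1)^0·-1^2·+1^2 = +1.
(a,b)_2: α=-3, β=-3; u≡5, v≡7 (mod 8); ε(u)ε(v)=0·1, αω(v)=-3·0, βω(u)=-3·1; sum ≡ 1  ⇒  -1.
(a,b)_7: α=0, u≡4; β=2, v≡2 (mod 7); (4|7)=+1, (2|7)=+1; sign (−1)^0·+1^2·+1^0 = +1.
(a,b)_∞: sgn(58)=+, sgn(46)=+, so +1.
(a,b)_3: α=0, u≡1; β=2, v≡1 (mod 3); (1|3)=+1, (1|3)=+1; sign (−1)^0·+1^2·+1^0 = +1.
(a,b)_29: α=1, u≡14; β=2, v≡18 (mod 29); (14|29)=-1, (18|29)=-1; sign (−1)^0·-1^2·-1^1 = -1.
(a,b)_23: α=0, u≡13; β=1, v≡13 (mod 23); (13|23)=+1, (13|23)=+1; sign (−1)^0·+1^1·+1^0 = +1.
Ram(58, 46) = {2, 29}; no ℚ_2-point on the conic.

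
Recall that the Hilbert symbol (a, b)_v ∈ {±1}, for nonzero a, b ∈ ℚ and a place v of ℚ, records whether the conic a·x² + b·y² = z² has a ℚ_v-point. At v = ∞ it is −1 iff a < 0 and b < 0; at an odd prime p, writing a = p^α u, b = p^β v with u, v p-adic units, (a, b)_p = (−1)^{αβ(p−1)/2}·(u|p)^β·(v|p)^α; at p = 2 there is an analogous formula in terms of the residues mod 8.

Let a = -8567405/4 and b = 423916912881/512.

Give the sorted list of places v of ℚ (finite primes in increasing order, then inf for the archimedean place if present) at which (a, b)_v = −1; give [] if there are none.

(a, b) ≡ (-5, 1122) mod (ℚ^×)²; places V = {2, 3, 5, 7, 11, 17, ∞}.
(a,b)_7: α=2, u≡2; β=4, v≡1 (mod 7); (2|7)=+1, (1|7)=+1; sign (−1)^0·+1^4·+1^2 = +1.
(a,b)_11: α=2, u≡6; β=3, v≡1 (mod 11); (6|11)=-1, (1|11)=+1; sign (−1)^0·-1^3·+1^2 = -1.
(a,b)_∞: sgn(-5)=−, sgn(1122)=+, so +1.
(a,b)_5: α=1, u≡1; β=0, v≡3 (mod 5); (1|5)=+1, (3|5)=-1; sign (−1)^0·+1^0·-1^1 = -1.
(a,b)_3: α=0, u≡1; β=3, v≡2 (mod 3); (1|3)=+1, (2|3)=-1; sign (−1)^0·+1^3·-1^0 = +1.
(a,b)_2: α=-2, β=-9; u≡3, v≡1 (mod 8); ε(u)ε(v)=1·0, αω(v)=-2·0, βω(u)=-9·1; sum ≡ 1  ⇒  -1.
(a,b)_17: α=2, u≡5; β=3, v≡15 (mod 17); (5|17)=-1, (15|17)=+1; sign (−1)^0·-1^3·+1^2 = -1.
|Ram(-5, 1122)| = 4, even; anisotropic at {2, 5, 11, 17}.

[2, 5, 11, 17]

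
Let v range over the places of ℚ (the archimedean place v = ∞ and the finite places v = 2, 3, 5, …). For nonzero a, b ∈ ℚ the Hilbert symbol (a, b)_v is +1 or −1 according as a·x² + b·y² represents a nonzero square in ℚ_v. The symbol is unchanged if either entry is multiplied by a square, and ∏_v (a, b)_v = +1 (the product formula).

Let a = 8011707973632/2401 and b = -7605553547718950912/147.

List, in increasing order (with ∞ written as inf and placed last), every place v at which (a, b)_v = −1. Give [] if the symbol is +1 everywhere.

[2, 37]

Mod squares: a ≡ 82, b ≡ -1221. Check v ∈ {∞, 2, 3, 7, 11, 37, 41}.
v=7: a=7^-4·(≡6), b=7^-2·(≡1) mod 7; (6|7)=-1, (1|7)=+1; (−1)^{-4·-2·3}·(-1)^-2·(+1)^-4 = +1.
v=41: a=41^1·(≡2), b=41^2·(≡31) mod 41; (2|41)=+1, (31|41)=+1; (−1)^{1·2·20}·(+1)^2·(+1)^1 = +1.
v=3: a=3^2·(≡1), b=3^-1·(≡1) mod 3; (1|3)=+1, (1|3)=+1; (−1)^{2·-1·1}·(+1)^-1·(+1)^2 = +1.
v=37: a=37^2·(≡8), b=37^3·(≡26) mod 37; (8|37)=-1, (26|37)=+1; (−1)^{2·3·18}·(-1)^3·(+1)^2 = -1.
v=2: v_2(a)=17, v_2(b)=26; units ≡ 1, 3 (mod 8); ε·ε+αω+βω = 0·1+17·1+26·0 ≡ 1  ⇒  (a,b)_2 = -1.
v=11: a=11^2·(≡4), b=11^3·(≡2) mod 11; (4|11)=+1, (2|11)=-1; (−1)^{2·3·5}·(+1)^3·(-1)^2 = +1.
v=∞: 82 > 0 and -1221 < 0  ⇒  (a,b)_∞ = +1.
(82, -1221 / ℚ) ramifies at {2, 37}: a division algebra.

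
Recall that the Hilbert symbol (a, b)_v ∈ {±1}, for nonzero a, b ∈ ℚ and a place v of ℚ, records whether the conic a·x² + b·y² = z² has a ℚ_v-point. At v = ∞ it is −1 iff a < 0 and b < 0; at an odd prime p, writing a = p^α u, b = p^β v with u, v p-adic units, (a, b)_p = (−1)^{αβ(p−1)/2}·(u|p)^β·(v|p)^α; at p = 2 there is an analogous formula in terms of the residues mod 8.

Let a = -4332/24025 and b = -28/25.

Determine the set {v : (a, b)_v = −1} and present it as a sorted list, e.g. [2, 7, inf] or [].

(a, b) ≡ (-3, -7) mod (ℚ^×)²; places V = {2, 3, 5, 7, 19, 31, ∞}.
(a,b)_7: α=0, u≡1; β=1, v≡6 (mod 7); (1|7)=+1, (6|7)=-1; sign (−1)^0·+1^1·-1^0 = +1.
(a,b)_2: α=2, β=2; u≡5, v≡1 (mod 8); ε(u)ε(v)=0·0, αω(v)=2·0, βω(u)=2·1; sum ≡ 0  ⇒  +1.
(a,b)_19: α=2, u≡5; β=0, v≡8 (mod 19); (5|19)=+1, (8|19)=-1; sign (−1)^0·+1^0·-1^2 = +1.
(a,b)_3: α=1, u≡2; β=0, v≡2 (mod 3); (2|3)=-1, (2|3)=-1; sign (−1)^0·-1^0·-1^1 = -1.
(a,b)_∞: sgn(-3)=−, sgn(-7)=−, so -1.
(a,b)_5: α=-2, u≡3; β=-2, v≡2 (mod 5); (3|5)=-1, (2|5)=-1; sign (−1)^0·-1^-2·-1^-2 = +1.
(a,b)_31: α=-2, u≡9; β=0, v≡15 (mod 31); (9|31)=+1, (15|31)=-1; sign (−1)^0·+1^0·-1^-2 = +1.
|Ram(-3, -7)| = 2, even; anisotropic at {3, ∞}.

[3, inf]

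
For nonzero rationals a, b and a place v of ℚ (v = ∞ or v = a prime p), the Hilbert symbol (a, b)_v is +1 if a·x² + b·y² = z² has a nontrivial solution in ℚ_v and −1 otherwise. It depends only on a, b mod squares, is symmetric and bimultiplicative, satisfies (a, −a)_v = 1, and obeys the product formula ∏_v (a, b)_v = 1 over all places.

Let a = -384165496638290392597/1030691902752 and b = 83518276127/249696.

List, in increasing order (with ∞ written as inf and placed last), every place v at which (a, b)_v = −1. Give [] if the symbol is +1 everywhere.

Mod squares: a ≡ -26, b ≡ 858. Check v ∈ {∞, 2, 3, 11, 13, 17, 23}.
v=11: a=11^8·(≡7), b=11^3·(≡1) mod 11; (7|11)=-1, (1|11)=+1; (−1)^{8·3·5}·(-1)^3·(+1)^8 = -1.
v=17: a=17^-4·(≡9), b=17^-2·(≡16) mod 17; (9|17)=+1, (16|17)=+1; (−1)^{-4·-2·8}·(+1)^-2·(+1)^-4 = +1.
v=2: v_2(a)=-5, v_2(b)=-5; units ≡ 3, 5 (mod 8); ε·ε+αω+βω = 1·0+-5·1+-5·1 ≡ 0  ⇒  (a,b)_2 = +1.
v=13: a=13^11·(≡6), b=13^7·(≡1) mod 13; (6|13)=-1, (1|13)=+1; (−1)^{11·7·6}·(-1)^7·(+1)^11 = -1.
v=∞: -26 < 0 and 858 > 0  ⇒  (a,b)_∞ = +1.
v=23: a=23^-2·(≡19), b=23^0·(≡11) mod 23; (19|23)=-1, (11|23)=-1; (−1)^{-2·0·11}·(-1)^0·(-1)^-2 = +1.
v=3: a=3^-6·(≡1), b=3^-3·(≡1) mod 3; (1|3)=+1, (1|3)=+1; (−1)^{-6·-3·1}·(+1)^-3·(+1)^-6 = +1.
(-26, 858 / ℚ) ramifies at {11, 13}: a division algebra.

[11, 13]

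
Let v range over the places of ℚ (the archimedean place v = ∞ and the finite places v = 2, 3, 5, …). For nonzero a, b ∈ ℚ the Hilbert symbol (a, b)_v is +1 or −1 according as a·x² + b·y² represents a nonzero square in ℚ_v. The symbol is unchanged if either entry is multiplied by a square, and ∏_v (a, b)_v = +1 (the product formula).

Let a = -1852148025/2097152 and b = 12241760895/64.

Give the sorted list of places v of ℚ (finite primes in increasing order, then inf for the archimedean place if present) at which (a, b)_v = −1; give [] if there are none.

(a, b) ≡ (-3458, 455) mod (ℚ^×)²; places V = {2, 3, 5, 7, 13, 19, 23, ∞}.
(a,b)_2: α=-21, β=-6; u≡7, v≡7 (mod 8); ε(u)ε(v)=1·1, αω(v)=-21·0, βω(u)=-6·0; sum ≡ 1  ⇒  -1.
(a,b)_∞: sgn(-3458)=−, sgn(455)=+, so +1.
(a,b)_23: α=2, u≡15; β=0, v≡6 (mod 23); (15|23)=-1, (6|23)=+1; sign (−1)^0·-1^0·+1^2 = +1.
(a,b)_7: α=1, u≡5; β=3, v≡2 (mod 7); (5|7)=-1, (2|7)=+1; sign (−1)^1·-1^3·+1^1 = +1.
(a,b)_13: α=1, u≡11; β=3, v≡12 (mod 13); (11|13)=-1, (12|13)=+1; sign (−1)^0·-1^3·+1^1 = -1.
(a,b)_3: α=4, u≡1; β=2, v≡2 (mod 3); (1|3)=+1, (2|3)=-1; sign (−1)^0·+1^2·-1^4 = +1.
(a,b)_19: α=1, u≡12; β=2, v≡12 (mod 19); (12|19)=-1, (12|19)=-1; sign (−1)^0·-1^2·-1^1 = -1.
(a,b)_5: α=2, u≡2; β=1, v≡1 (mod 5); (2|5)=-1, (1|5)=+1; sign (−1)^0·-1^1·+1^2 = -1.
|Ram(-3458, 455)| = 4, even; anisotropic at {2, 5, 13, 19}.

[2, 5, 13, 19]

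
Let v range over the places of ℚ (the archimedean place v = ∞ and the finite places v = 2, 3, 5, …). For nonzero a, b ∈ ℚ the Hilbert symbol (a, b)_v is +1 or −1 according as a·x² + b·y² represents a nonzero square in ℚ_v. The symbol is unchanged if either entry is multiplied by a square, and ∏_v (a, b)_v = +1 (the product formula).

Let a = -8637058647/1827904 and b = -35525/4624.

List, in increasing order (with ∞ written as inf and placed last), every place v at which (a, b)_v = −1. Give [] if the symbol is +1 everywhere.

[7, 29, 41, inf]

(a, b) ≡ (-37023, -29) mod (ℚ^×)²; places V = {2, 3, 5, 7, 13, 17, 23, 29, 41, 43, ∞}.
(a,b)_17: α=0, u≡10; β=-2, v≡12 (mod 17); (10|17)=-1, (12|17)=-1; sign (−1)^0·-1^-2·-1^0 = +1.
(a,b)_7: α=3, u≡3; β=2, v≡6 (mod 7); (3|7)=-1, (6|7)=-1; sign (−1)^0·-1^2·-1^3 = -1.
(a,b)_2: α=-6, β=-4; u≡1, v≡3 (mod 8); ε(u)ε(v)=0·1, αω(v)=-6·1, βω(u)=-4·0; sum ≡ 0  ⇒  +1.
(a,b)_29: α=0, u≡26; β=1, v≡24 (mod 29); (26|29)=-1, (24|29)=+1; sign (−1)^0·-1^1·+1^0 = -1.
(a,b)_13: α=-4, u≡9; β=0, v≡12 (mod 13); (9|13)=+1, (12|13)=+1; sign (−1)^0·+1^0·+1^-4 = +1.
(a,b)_∞: sgn(-37023)=−, sgn(-29)=−, so -1.
(a,b)_3: α=3, u≡1; β=0, v≡1 (mod 3); (1|3)=+1, (1|3)=+1; sign (−1)^0·+1^0·+1^3 = +1.
(a,b)_5: α=0, u≡2; β=2, v≡1 (mod 5); (2|5)=-1, (1|5)=+1; sign (−1)^0·-1^2·+1^0 = +1.
(a,b)_23: α=2, u≡14; β=0, v≡10 (mod 23); (14|23)=-1, (10|23)=-1; sign (−1)^0·-1^0·-1^2 = +1.
(a,b)_41: α=1, u≡1; β=0, v≡34 (mod 41); (1|41)=+1, (34|41)=-1; sign (−1)^0·+1^0·-1^1 = -1.
(a,b)_43: α=1, u≡27; β=0, v≡24 (mod 43); (27|43)=-1, (24|43)=+1; sign (−1)^0·-1^0·+1^1 = +1.
Ram(-37023, -29) = {7, 29, 41, ∞}; no ℚ_7-point on the conic.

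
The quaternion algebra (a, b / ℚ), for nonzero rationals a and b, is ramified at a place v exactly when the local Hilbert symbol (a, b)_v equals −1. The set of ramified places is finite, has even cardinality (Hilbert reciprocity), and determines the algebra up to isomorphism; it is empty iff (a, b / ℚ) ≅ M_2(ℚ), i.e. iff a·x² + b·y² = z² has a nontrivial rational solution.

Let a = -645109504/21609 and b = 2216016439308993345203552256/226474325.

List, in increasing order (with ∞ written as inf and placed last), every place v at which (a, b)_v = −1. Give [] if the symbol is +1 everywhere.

Mod squares: a ≡ -14911, b ≡ 6380297. Check v ∈ {∞, 2, 3, 5, 7, 11, 13, 31, 37, 41, 43, 47}.
v=7: a=7^-4·(≡5), b=7^-7·(≡1) mod 7; (5|7)=-1, (1|7)=+1; (−1)^{-4·-7·3}·(-1)^-7·(+1)^-4 = -1.
v=41: a=41^0·(≡38), b=41^1·(≡28) mod 41; (38|41)=-1, (28|41)=-1; (−1)^{0·1·20}·(-1)^1·(-1)^0 = -1.
v=2: v_2(a)=8, v_2(b)=14; units ≡ 1, 1 (mod 8); ε·ε+αω+βω = 0·0+8·0+14·0 ≡ 0  ⇒  (a,b)_2 = +1.
v=43: a=43^0·(≡40), b=43^1·(≡12) mod 43; (40|43)=+1, (12|43)=-1; (−1)^{0·1·21}·(+1)^1·(-1)^0 = +1.
v=37: a=37^1·(≡7), b=37^2·(≡35) mod 37; (7|37)=+1, (35|37)=-1; (−1)^{1·2·18}·(+1)^2·(-1)^1 = -1.
v=11: a=11^0·(≡1), b=11^-1·(≡10) mod 11; (1|11)=+1, (10|11)=-1; (−1)^{0·-1·5}·(+1)^-1·(-1)^0 = +1.
v=31: a=31^1·(≡3), b=31^2·(≡20) mod 31; (3|31)=-1, (20|31)=+1; (−1)^{1·2·15}·(-1)^2·(+1)^1 = +1.
v=∞: -14911 < 0 and 6380297 > 0  ⇒  (a,b)_∞ = +1.
v=13: a=13^3·(≡4), b=13^10·(≡12) mod 13; (4|13)=+1, (12|13)=+1; (−1)^{3·10·6}·(+1)^10·(+1)^3 = +1.
v=5: a=5^0·(≡4), b=5^-2·(≡2) mod 5; (4|5)=+1, (2|5)=-1; (−1)^{0·-2·2}·(+1)^-2·(-1)^0 = +1.
v=47: a=47^0·(≡39), b=47^1·(≡13) mod 47; (39|47)=-1, (13|47)=-1; (−1)^{0·1·23}·(-1)^1·(-1)^0 = -1.
v=3: a=3^-2·(≡2), b=3^2·(≡2) mod 3; (2|3)=-1, (2|3)=-1; (−1)^{-2·2·1}·(-1)^2·(-1)^-2 = +1.
Ram(-14911, 6380297) = {7, 37, 41, 47}; no ℚ_7-point on the conic.

[7, 37, 41, 47]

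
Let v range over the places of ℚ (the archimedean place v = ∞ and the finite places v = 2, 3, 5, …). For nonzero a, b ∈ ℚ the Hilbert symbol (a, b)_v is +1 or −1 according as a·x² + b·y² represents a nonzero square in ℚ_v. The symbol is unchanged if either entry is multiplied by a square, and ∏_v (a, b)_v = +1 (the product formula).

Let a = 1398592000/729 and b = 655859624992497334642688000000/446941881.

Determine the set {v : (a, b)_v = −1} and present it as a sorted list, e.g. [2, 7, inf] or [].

[2, 5, 31, 37]

Mod squares: a ≡ 130, b ≡ 16058. Check v ∈ {∞, 2, 3, 5, 7, 13, 19, 29, 31, 37, 41}.
v=37: a=37^0·(≡31), b=37^3·(≡1) mod 37; (31|37)=-1, (1|37)=+1; (−1)^{0·3·18}·(-1)^3·(+1)^0 = -1.
v=19: a=19^0·(≡17), b=19^2·(≡14) mod 19; (17|19)=+1, (14|19)=-1; (−1)^{0·2·9}·(+1)^2·(-1)^0 = +1.
v=31: a=31^0·(≡29), b=31^1·(≡12) mod 31; (29|31)=-1, (12|31)=-1; (−1)^{0·1·15}·(-1)^1·(-1)^0 = -1.
v=2: v_2(a)=9, v_2(b)=17; units ≡ 1, 5 (mod 8); ε·ε+αω+βω = 0·0+9·1+17·0 ≡ 1  ⇒  (a,b)_2 = -1.
v=7: a=7^0·(≡1), b=7^1·(≡6) mod 7; (1|7)=+1, (6|7)=-1; (−1)^{0·1·3}·(+1)^1·(-1)^0 = +1.
v=13: a=13^1·(≡4), b=13^4·(≡10) mod 13; (4|13)=+1, (10|13)=+1; (−1)^{1·4·6}·(+1)^4·(+1)^1 = +1.
v=3: a=3^-6·(≡1), b=3^-12·(≡2) mod 3; (1|3)=+1, (2|3)=-1; (−1)^{-6·-12·1}·(+1)^-12·(-1)^-6 = +1.
v=∞: 130 > 0 and 16058 > 0  ⇒  (a,b)_∞ = +1.
v=5: a=5^3·(≡4), b=5^6·(≡2) mod 5; (4|5)=+1, (2|5)=-1; (−1)^{3·6·2}·(+1)^6·(-1)^3 = -1.
v=29: a=29^0·(≡17), b=29^-2·(≡3) mod 29; (17|29)=-1, (3|29)=-1; (−1)^{0·-2·14}·(-1)^-2·(-1)^0 = +1.
v=41: a=41^2·(≡6), b=41^4·(≡27) mod 41; (6|41)=-1, (27|41)=-1; (−1)^{2·4·20}·(-1)^4·(-1)^2 = +1.
(130, 16058 / ℚ) ramifies at {2, 5, 31, 37}: a division algebra.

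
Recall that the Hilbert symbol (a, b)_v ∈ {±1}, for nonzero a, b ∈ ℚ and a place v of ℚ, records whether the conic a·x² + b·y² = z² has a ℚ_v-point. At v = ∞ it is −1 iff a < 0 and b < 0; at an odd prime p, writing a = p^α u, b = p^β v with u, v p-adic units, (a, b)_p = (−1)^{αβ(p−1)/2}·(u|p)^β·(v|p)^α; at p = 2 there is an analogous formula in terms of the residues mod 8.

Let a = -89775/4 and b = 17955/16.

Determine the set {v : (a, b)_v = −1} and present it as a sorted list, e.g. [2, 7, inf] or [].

Mod squares: a ≡ -399, b ≡ 1995. Check v ∈ {∞, 2, 3, 5, 7, 19}.
v=5: a=5^2·(≡1), b=5^1·(≡1) mod 5; (1|5)=+1, (1|5)=+1; (−1)^{2·1·2}·(+1)^1·(+1)^2 = +1.
v=7: a=7^1·(≡5), b=7^1·(≡5) mod 7; (5|7)=-1, (5|7)=-1; (−1)^{1·1·3}·(-1)^1·(-1)^1 = -1.
v=∞: -399 < 0 and 1995 > 0  ⇒  (a,b)_∞ = +1.
v=2: v_2(a)=-2, v_2(b)=-4; units ≡ 1, 3 (mod 8); ε·ε+αω+βω = 0·1+-2·1+-4·0 ≡ 0  ⇒  (a,b)_2 = +1.
v=3: a=3^3·(≡2), b=3^3·(≡2) mod 3; (2|3)=-1, (2|3)=-1; (−1)^{3·3·1}·(-1)^3·(-1)^3 = -1.
v=19: a=19^1·(≡11), b=19^1·(≡8) mod 19; (11|19)=+1, (8|19)=-1; (−1)^{1·1·9}·(+1)^1·(-1)^1 = +1.
Ram(-399, 1995) = {3, 7}; no ℚ_3-point on the conic.

[3, 7]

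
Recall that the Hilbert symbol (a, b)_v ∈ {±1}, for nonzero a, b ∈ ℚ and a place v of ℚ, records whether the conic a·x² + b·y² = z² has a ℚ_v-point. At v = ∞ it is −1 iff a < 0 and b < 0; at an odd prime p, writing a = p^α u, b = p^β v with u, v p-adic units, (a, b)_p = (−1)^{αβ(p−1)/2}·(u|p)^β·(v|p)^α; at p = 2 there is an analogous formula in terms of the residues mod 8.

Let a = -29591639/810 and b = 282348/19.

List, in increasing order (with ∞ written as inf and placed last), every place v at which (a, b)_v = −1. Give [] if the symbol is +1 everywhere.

Mod squares: a ≡ -49910, b ≡ 149017. Check v ∈ {∞, 2, 3, 5, 7, 11, 19, 23, 31}.
v=3: a=3^-4·(≡1), b=3^2·(≡1) mod 3; (1|3)=+1, (1|3)=+1; (−1)^{-4·2·1}·(+1)^2·(+1)^-4 = +1.
v=11: a=11^2·(≡10), b=11^1·(≡2) mod 11; (10|11)=-1, (2|11)=-1; (−1)^{2·1·5}·(-1)^1·(-1)^2 = -1.
v=31: a=31^1·(≡19), b=31^1·(≡16) mod 31; (19|31)=+1, (16|31)=+1; (−1)^{1·1·15}·(+1)^1·(+1)^1 = -1.
v=19: a=19^0·(≡10), b=19^-1·(≡8) mod 19; (10|19)=-1, (8|19)=-1; (−1)^{0·-1·9}·(-1)^-1·(-1)^0 = -1.
v=23: a=23^1·(≡10), b=23^1·(≡13) mod 23; (10|23)=-1, (13|23)=+1; (−1)^{1·1·11}·(-1)^1·(+1)^1 = +1.
v=∞: -49910 < 0 and 149017 > 0  ⇒  (a,b)_∞ = +1.
v=5: a=5^-1·(≡3), b=5^0·(≡2) mod 5; (3|5)=-1, (2|5)=-1; (−1)^{-1·0·2}·(-1)^0·(-1)^-1 = -1.
v=7: a=7^3·(≡6), b=7^0·(≡2) mod 7; (6|7)=-1, (2|7)=+1; (−1)^{3·0·3}·(-1)^0·(+1)^3 = +1.
v=2: v_2(a)=-1, v_2(b)=2; units ≡ 5, 1 (mod 8); ε·ε+αω+βω = 0·0+-1·0+2·1 ≡ 0  ⇒  (a,b)_2 = +1.
Ram(-49910, 149017) = {5, 11, 19, 31}; no ℚ_5-point on the conic.

[5, 11, 19, 31]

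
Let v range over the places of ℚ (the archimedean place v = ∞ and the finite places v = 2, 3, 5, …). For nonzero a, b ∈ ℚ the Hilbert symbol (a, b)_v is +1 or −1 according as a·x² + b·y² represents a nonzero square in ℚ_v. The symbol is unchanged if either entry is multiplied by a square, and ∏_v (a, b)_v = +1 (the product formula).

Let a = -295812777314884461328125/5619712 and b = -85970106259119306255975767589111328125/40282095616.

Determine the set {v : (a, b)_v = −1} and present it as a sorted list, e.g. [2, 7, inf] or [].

Mod squares: a ≡ -987, b ≡ -502645. Check v ∈ {∞, 2, 3, 5, 7, 11, 13, 19, 37, 47}.
v=47: a=47^1·(≡41), b=47^2·(≡5) mod 47; (41|47)=-1, (5|47)=-1; (−1)^{1·2·23}·(-1)^2·(-1)^1 = -1.
v=37: a=37^2·(≡11), b=37^3·(≡32) mod 37; (11|37)=+1, (32|37)=-1; (−1)^{2·3·18}·(+1)^3·(-1)^2 = +1.
v=13: a=13^2·(≡3), b=13^3·(≡4) mod 13; (3|13)=+1, (4|13)=+1; (−1)^{2·3·6}·(+1)^3·(+1)^2 = +1.
v=∞: -987 < 0 and -502645 < 0  ⇒  (a,b)_∞ = -1.
v=2: v_2(a)=-14, v_2(b)=-24; units ≡ 5, 3 (mod 8); ε·ε+αω+βω = 0·1+-14·1+-24·1 ≡ 0  ⇒  (a,b)_2 = +1.
v=5: a=5^8·(≡2), b=5^13·(≡1) mod 5; (2|5)=-1, (1|5)=+1; (−1)^{8·13·2}·(-1)^13·(+1)^8 = -1.
v=19: a=19^2·(≡17), b=19^3·(≡18) mod 19; (17|19)=+1, (18|19)=-1; (−1)^{2·3·9}·(+1)^3·(-1)^2 = +1.
v=7: a=7^-3·(≡3), b=7^-4·(≡4) mod 7; (3|7)=-1, (4|7)=+1; (−1)^{-3·-4·3}·(-1)^-4·(+1)^-3 = +1.
v=11: a=11^2·(≡9), b=11^3·(≡10) mod 11; (9|11)=+1, (10|11)=-1; (−1)^{2·3·5}·(+1)^3·(-1)^2 = +1.
v=3: a=3^13·(≡1), b=3^22·(≡2) mod 3; (1|3)=+1, (2|3)=-1; (−1)^{13·22·1}·(+1)^22·(-1)^13 = -1.
Ram(-987, -502645) = {3, 5, 47, ∞}; no ℚ_3-point on the conic.

[3, 5, 47, inf]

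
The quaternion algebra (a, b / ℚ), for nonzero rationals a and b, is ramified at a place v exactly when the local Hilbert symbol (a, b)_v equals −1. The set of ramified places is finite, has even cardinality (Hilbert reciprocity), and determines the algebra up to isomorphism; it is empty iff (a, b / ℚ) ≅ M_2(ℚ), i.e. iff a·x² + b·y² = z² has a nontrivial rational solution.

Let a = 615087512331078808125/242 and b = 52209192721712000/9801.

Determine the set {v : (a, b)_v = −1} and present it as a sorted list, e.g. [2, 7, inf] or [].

[2, 13, 23, 41]

(a, b) ≡ (1152346, 165230) mod (ℚ^×)²; places V = {2, 3, 5, 11, 13, 23, 31, 41, 47, ∞}.
(a,b)_5: α=4, u≡4; β=3, v≡1 (mod 5); (4|5)=+1, (1|5)=+1; sign (−1)^0·+1^3·+1^4 = +1.
(a,b)_31: α=2, u≡20; β=1, v≡15 (mod 31); (20|31)=+1, (15|31)=-1; sign (−1)^0·+1^1·-1^2 = +1.
(a,b)_11: α=-2, u≡8; β=-2, v≡10 (mod 11); (8|11)=-1, (10|11)=-1; sign (−1)^0·-1^-2·-1^-2 = +1.
(a,b)_47: α=3, u≡29; β=2, v≡14 (mod 47); (29|47)=-1, (14|47)=+1; sign (−1)^0·-1^2·+1^3 = +1.
(a,b)_3: α=2, u≡1; β=-4, v≡2 (mod 3); (1|3)=+1, (2|3)=-1; sign (−1)^0·+1^-4·-1^2 = +1.
(a,b)_41: α=1, u≡2; β=1, v≡26 (mod 41); (2|41)=+1, (26|41)=-1; sign (−1)^0·+1^1·-1^1 = -1.
(a,b)_∞: sgn(1152346)=+, sgn(165230)=+, so +1.
(a,b)_23: α=3, u≡3; β=2, v≡15 (mod 23); (3|23)=+1, (15|23)=-1; sign (−1)^0·+1^2·-1^3 = -1.
(a,b)_13: α=3, u≡8; β=3, v≡3 (mod 13); (8|13)=-1, (3|13)=+1; sign (−1)^0·-1^3·+1^3 = -1.
(a,b)_2: α=-1, β=7; u≡5, v≡7 (mod 8); ε(u)ε(v)=0·1, αω(v)=-1·0, βω(u)=7·1; sum ≡ 1  ⇒  -1.
(1152346, 165230 / ℚ) ramifies at {2, 13, 23, 41}: a division algebra.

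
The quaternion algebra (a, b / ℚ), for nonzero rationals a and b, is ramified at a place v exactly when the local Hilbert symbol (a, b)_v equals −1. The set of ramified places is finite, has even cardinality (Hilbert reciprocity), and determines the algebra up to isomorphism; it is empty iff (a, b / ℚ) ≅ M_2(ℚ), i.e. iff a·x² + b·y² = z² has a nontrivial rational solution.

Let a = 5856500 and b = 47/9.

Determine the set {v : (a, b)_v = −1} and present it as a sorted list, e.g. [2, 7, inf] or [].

[5, 13]

(a, b) ≡ (58565, 47) mod (ℚ^×)²; places V = {2, 3, 5, 13, 17, 47, 53, ∞}.
(a,b)_47: α=0, u≡18; β=1, v≡21 (mod 47); (18|47)=+1, (21|47)=+1; sign (−1)^0·+1^1·+1^0 = +1.
(a,b)_17: α=1, u≡12; β=0, v≡9 (mod 17); (12|17)=-1, (9|17)=+1; sign (−1)^0·-1^0·+1^1 = +1.
(a,b)_∞: sgn(58565)=+, sgn(47)=+, so +1.
(a,b)_53: α=1, u≡48; β=0, v≡17 (mod 53); (48|53)=-1, (17|53)=+1; sign (−1)^0·-1^0·+1^1 = +1.
(a,b)_13: α=1, u≡11; β=0, v≡11 (mod 13); (11|13)=-1, (11|13)=-1; sign (−1)^0·-1^0·-1^1 = -1.
(a,b)_5: α=3, u≡2; β=0, v≡3 (mod 5); (2|5)=-1, (3|5)=-1; sign (−1)^0·-1^0·-1^3 = -1.
(a,b)_2: α=2, β=0; u≡5, v≡7 (mod 8); ε(u)ε(v)=0·1, αω(v)=2·0, βω(u)=0·1; sum ≡ 0  ⇒  +1.
(a,b)_3: α=0, u≡2; β=-2, v≡2 (mod 3); (2|3)=-1, (2|3)=-1; sign (−1)^0·-1^-2·-1^0 = +1.
(58565, 47 / ℚ) ramifies at {5, 13}: a division algebra.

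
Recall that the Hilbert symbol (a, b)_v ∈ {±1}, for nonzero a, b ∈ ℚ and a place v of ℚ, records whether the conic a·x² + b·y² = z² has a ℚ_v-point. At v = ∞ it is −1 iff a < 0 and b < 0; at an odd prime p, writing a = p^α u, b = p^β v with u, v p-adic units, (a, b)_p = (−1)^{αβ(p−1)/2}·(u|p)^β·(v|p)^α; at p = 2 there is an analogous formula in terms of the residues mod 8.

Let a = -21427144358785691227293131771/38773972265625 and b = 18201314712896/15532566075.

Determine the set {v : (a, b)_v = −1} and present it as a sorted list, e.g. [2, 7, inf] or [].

Mod squares: a ≡ -54131, b ≡ 87. Check v ∈ {∞, 2, 3, 5, 7, 11, 13, 19, 23, 29, 31, 37, 41, 43, 47}.
v=11: a=11^1·(≡2), b=11^0·(≡10) mod 11; (2|11)=-1, (10|11)=-1; (−1)^{1·0·5}·(-1)^0·(-1)^1 = -1.
v=31: a=31^2·(≡27), b=31^0·(≡20) mod 31; (27|31)=-1, (20|31)=+1; (−1)^{2·0·15}·(-1)^0·(+1)^2 = +1.
v=7: a=7^9·(≡2), b=7^4·(≡5) mod 7; (2|7)=+1, (5|7)=-1; (−1)^{9·4·3}·(+1)^4·(-1)^9 = -1.
v=13: a=13^0·(≡10), b=13^-2·(≡3) mod 13; (10|13)=+1, (3|13)=+1; (−1)^{0·-2·6}·(+1)^-2·(+1)^0 = +1.
v=19: a=19^3·(≡6), b=19^0·(≡9) mod 19; (6|19)=+1, (9|19)=+1; (−1)^{3·0·9}·(+1)^0·(+1)^3 = +1.
v=23: a=23^4·(≡15), b=23^0·(≡3) mod 23; (15|23)=-1, (3|23)=+1; (−1)^{4·0·11}·(-1)^0·(+1)^4 = +1.
v=3: a=3^-10·(≡1), b=3^-7·(≡2) mod 3; (1|3)=+1, (2|3)=-1; (−1)^{-10·-7·1}·(+1)^-7·(-1)^-10 = +1.
v=2: v_2(a)=0, v_2(b)=6; units ≡ 5, 7 (mod 8); ε·ε+αω+βω = 0·1+0·0+6·1 ≡ 0  ⇒  (a,b)_2 = +1.
v=41: a=41^-2·(≡3), b=41^-2·(≡36) mod 41; (3|41)=-1, (36|41)=+1; (−1)^{-2·-2·20}·(-1)^-2·(+1)^-2 = +1.
v=29: a=29^4·(≡26), b=29^1·(≡2) mod 29; (26|29)=-1, (2|29)=-1; (−1)^{4·1·14}·(-1)^1·(-1)^4 = -1.
v=43: a=43^0·(≡1), b=43^2·(≡16) mod 43; (1|43)=+1, (16|43)=+1; (−1)^{0·2·21}·(+1)^2·(+1)^0 = +1.
v=47: a=47^0·(≡40), b=47^2·(≡13) mod 47; (40|47)=-1, (13|47)=-1; (−1)^{0·2·23}·(-1)^2·(-1)^0 = +1.
v=5: a=5^-8·(≡1), b=5^-2·(≡2) mod 5; (1|5)=+1, (2|5)=-1; (−1)^{-8·-2·2}·(+1)^-2·(-1)^-8 = +1.
v=37: a=37^1·(≡13), b=37^0·(≡8) mod 37; (13|37)=-1, (8|37)=-1; (−1)^{1·0·18}·(-1)^0·(-1)^1 = -1.
v=∞: -54131 < 0 and 87 > 0  ⇒  (a,b)_∞ = +1.
Ram(-54131, 87) = {7, 11, 29, 37}; no ℚ_7-point on the conic.

[7, 11, 29, 37]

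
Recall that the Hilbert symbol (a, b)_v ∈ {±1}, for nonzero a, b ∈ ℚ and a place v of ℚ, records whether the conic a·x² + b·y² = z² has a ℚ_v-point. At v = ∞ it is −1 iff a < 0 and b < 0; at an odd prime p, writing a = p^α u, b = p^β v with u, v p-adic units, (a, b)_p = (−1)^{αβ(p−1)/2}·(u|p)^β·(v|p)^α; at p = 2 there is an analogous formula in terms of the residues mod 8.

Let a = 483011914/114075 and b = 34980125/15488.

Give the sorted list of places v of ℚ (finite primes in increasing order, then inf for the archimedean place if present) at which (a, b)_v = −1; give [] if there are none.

(a, b) ≡ (462, 10) mod (ℚ^×)²; places V = {2, 3, 5, 7, 11, 13, 23, ∞}.
(a,b)_13: α=-2, u≡5; β=0, v≡10 (mod 13); (5|13)=-1, (10|13)=+1; sign (−1)^0·-1^0·+1^-2 = +1.
(a,b)_23: α=2, u≡16; β=4, v≡19 (mod 23); (16|23)=+1, (19|23)=-1; sign (−1)^0·+1^4·-1^2 = +1.
(a,b)_∞: sgn(462)=+, sgn(10)=+, so +1.
(a,b)_3: α=-3, u≡1; β=0, v≡1 (mod 3); (1|3)=+1, (1|3)=+1; sign (−1)^0·+1^0·+1^-3 = +1.
(a,b)_11: α=3, u≡3; β=-2, v≡10 (mod 11); (3|11)=+1, (10|11)=-1; sign (−1)^0·+1^-2·-1^3 = -1.
(a,b)_7: α=3, u≡5; β=0, v≡3 (mod 7); (5|7)=-1, (3|7)=-1; sign (−1)^0·-1^0·-1^3 = -1.
(a,b)_5: α=-2, u≡3; β=3, v≡2 (mod 5); (3|5)=-1, (2|5)=-1; sign (−1)^0·-1^3·-1^-2 = -1.
(a,b)_2: α=1, β=-7; u≡7, v≡5 (mod 8); ε(u)ε(v)=1·0, αω(v)=1·1, βω(u)=-7·0; sum ≡ 1  ⇒  -1.
(462, 10 / ℚ) ramifies at {2, 5, 7, 11}: a division algebra.

[2, 5, 7, 11]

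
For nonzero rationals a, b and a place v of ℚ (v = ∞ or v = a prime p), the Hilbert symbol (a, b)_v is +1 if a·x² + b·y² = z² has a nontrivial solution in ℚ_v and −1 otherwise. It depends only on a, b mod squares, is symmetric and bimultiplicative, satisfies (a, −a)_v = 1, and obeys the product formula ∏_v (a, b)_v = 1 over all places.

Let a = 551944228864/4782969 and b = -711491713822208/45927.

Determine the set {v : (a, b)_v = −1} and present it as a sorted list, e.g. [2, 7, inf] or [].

(a, b) ≡ (2750041, -316274) mod (ℚ^×)²; places V = {2, 3, 7, 11, 19, 23, 29, 31, 41, ∞}.
(a,b)_41: α=0, u≡34; β=1, v≡27 (mod 41); (34|41)=-1, (27|41)=-1; sign (−1)^0·-1^1·-1^0 = -1.
(a,b)_7: α=3, u≡1; β=-1, v≡5 (mod 7); (1|7)=+1, (5|7)=-1; sign (−1)^1·+1^-1·-1^3 = +1.
(a,b)_31: α=1, u≡20; β=2, v≡14 (mod 31); (20|31)=+1, (14|31)=+1; sign (−1)^0·+1^2·+1^1 = +1.
(a,b)_19: α=1, u≡9; β=1, v≡6 (mod 19); (9|19)=+1, (6|19)=+1; sign (−1)^1·+1^1·+1^1 = -1.
(a,b)_23: α=1, u≡8; β=2, v≡5 (mod 23); (8|23)=+1, (5|23)=-1; sign (−1)^0·+1^2·-1^1 = -1.
(a,b)_3: α=-14, u≡1; β=-8, v≡1 (mod 3); (1|3)=+1, (1|3)=+1; sign (−1)^0·+1^-8·+1^-14 = +1.
(a,b)_∞: sgn(2750041)=+, sgn(-316274)=−, so +1.
(a,b)_29: α=1, u≡24; β=1, v≡10 (mod 29); (24|29)=+1, (10|29)=-1; sign (−1)^0·+1^1·-1^1 = -1.
(a,b)_2: α=12, β=9; u≡1, v≡7 (mod 8); ε(u)ε(v)=0·1, αω(v)=12·0, βω(u)=9·0; sum ≡ 0  ⇒  +1.
(a,b)_11: α=0, u≡7; β=2, v≡3 (mod 11); (7|11)=-1, (3|11)=+1; sign (−1)^0·-1^2·+1^0 = +1.
|Ram(2750041, -316274)| = 4, even; anisotropic at {19, 23, 29, 41}.

[19, 23, 29, 41]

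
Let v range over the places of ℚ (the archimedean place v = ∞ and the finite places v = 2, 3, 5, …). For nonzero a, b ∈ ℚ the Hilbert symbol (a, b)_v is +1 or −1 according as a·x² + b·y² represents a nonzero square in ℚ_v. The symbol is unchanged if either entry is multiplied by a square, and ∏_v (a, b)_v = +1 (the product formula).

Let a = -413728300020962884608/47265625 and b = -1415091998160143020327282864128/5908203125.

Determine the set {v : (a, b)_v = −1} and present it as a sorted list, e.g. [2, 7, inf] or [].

[3, 5, 17, 19, 29, inf]

(a, b) ≡ (-6783, -70035) mod (ℚ^×)²; places V = {2, 3, 5, 7, 11, 17, 19, 23, 29, ∞}.
(a,b)_23: α=2, u≡13; β=3, v≡10 (mod 23); (13|23)=+1, (10|23)=-1; sign (−1)^0·+1^3·-1^2 = +1.
(a,b)_19: α=3, u≡7; β=4, v≡10 (mod 19); (7|19)=+1, (10|19)=-1; sign (−1)^0·+1^4·-1^3 = -1.
(a,b)_5: α=-8, u≡2; β=-11, v≡2 (mod 5); (2|5)=-1, (2|5)=-1; sign (−1)^0·-1^-11·-1^-8 = -1.
(a,b)_7: α=3, u≡4; β=5, v≡5 (mod 7); (4|7)=+1, (5|7)=-1; sign (−1)^1·+1^5·-1^3 = +1.
(a,b)_11: α=-2, u≡5; β=-2, v≡6 (mod 11); (5|11)=+1, (6|11)=-1; sign (−1)^0·+1^-2·-1^-2 = +1.
(a,b)_2: α=10, β=12; u≡1, v≡5 (mod 8); ε(u)ε(v)=0·0, αω(v)=10·1, βω(u)=12·0; sum ≡ 0  ⇒  +1.
(a,b)_29: α=4, u≡17; β=5, v≡10 (mod 29); (17|29)=-1, (10|29)=-1; sign (−1)^0·-1^5·-1^4 = -1.
(a,b)_17: α=1, u≡2; β=2, v≡6 (mod 17); (2|17)=+1, (6|17)=-1; sign (−1)^0·+1^2·-1^1 = -1.
(a,b)_∞: sgn(-6783)=−, sgn(-70035)=−, so -1.
(a,b)_3: α=3, u≡1; β=7, v≡1 (mod 3); (1|3)=+1, (1|3)=+1; sign (−1)^1·+1^7·+1^3 = -1.
(-6783, -70035 / ℚ) ramifies at {3, 5, 17, 19, 29, ∞}: a division algebra.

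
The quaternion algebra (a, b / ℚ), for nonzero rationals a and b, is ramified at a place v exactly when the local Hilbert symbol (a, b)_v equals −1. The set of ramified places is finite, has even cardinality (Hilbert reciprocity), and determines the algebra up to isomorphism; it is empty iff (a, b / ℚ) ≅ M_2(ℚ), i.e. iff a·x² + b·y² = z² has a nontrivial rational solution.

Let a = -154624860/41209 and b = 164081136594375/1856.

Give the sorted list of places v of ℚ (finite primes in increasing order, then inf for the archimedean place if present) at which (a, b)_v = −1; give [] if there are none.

(a, b) ≡ (-25415, 11350339) mod (ℚ^×)²; places V = {2, 3, 5, 7, 11, 13, 17, 23, 29, ∞}.
(a,b)_5: α=1, u≡2; β=4, v≡1 (mod 5); (2|5)=-1, (1|5)=+1; sign (−1)^0·-1^4·+1^1 = +1.
(a,b)_2: α=2, β=-6; u≡1, v≡3 (mod 8); ε(u)ε(v)=0·1, αω(v)=2·1, βω(u)=-6·0; sum ≡ 0  ⇒  +1.
(a,b)_13: α=3, u≡11; β=3, v≡10 (mod 13); (11|13)=-1, (10|13)=+1; sign (−1)^0·-1^3·+1^3 = -1.
(a,b)_3: α=2, u≡1; β=4, v≡1 (mod 3); (1|3)=+1, (1|3)=+1; sign (−1)^0·+1^4·+1^2 = +1.
(a,b)_7: α=-2, u≡2; β=3, v≡4 (mod 7); (2|7)=+1, (4|7)=+1; sign (−1)^0·+1^3·+1^-2 = +1.
(a,b)_23: α=1, u≡5; β=1, v≡14 (mod 23); (5|23)=-1, (14|23)=-1; sign (−1)^1·-1^1·-1^1 = -1.
(a,b)_11: α=0, u≡2; β=1, v≡3 (mod 11); (2|11)=-1, (3|11)=+1; sign (−1)^0·-1^1·+1^0 = -1.
(a,b)_∞: sgn(-25415)=−, sgn(11350339)=+, so +1.
(a,b)_17: α=1, u≡15; β=1, v≡8 (mod 17); (15|17)=+1, (8|17)=+1; sign (−1)^0·+1^1·+1^1 = +1.
(a,b)_29: α=-2, u≡12; β=-1, v≡6 (mod 29); (12|29)=-1, (6|29)=+1; sign (−1)^0·-1^-1·+1^-2 = -1.
|Ram(-25415, 11350339)| = 4, even; anisotropic at {11, 13, 23, 29}.

[11, 13, 23, 29]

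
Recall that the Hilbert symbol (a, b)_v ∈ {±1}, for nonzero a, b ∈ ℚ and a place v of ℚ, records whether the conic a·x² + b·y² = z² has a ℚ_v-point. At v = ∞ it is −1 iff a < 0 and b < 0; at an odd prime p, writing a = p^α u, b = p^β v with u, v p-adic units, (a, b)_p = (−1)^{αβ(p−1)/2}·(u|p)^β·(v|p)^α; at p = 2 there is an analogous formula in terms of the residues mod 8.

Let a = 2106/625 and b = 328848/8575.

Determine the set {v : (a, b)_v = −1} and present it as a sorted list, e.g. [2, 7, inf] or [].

Mod squares: a ≡ 26, b ≡ 143871. Check v ∈ {∞, 2, 3, 5, 7, 13, 17, 31}.
v=2: v_2(a)=1, v_2(b)=4; units ≡ 5, 7 (mod 8); ε·ε+αω+βω = 0·1+1·0+4·1 ≡ 0  ⇒  (a,b)_2 = +1.
v=3: a=3^4·(≡2), b=3^1·(≡2) mod 3; (2|3)=-1, (2|3)=-1; (−1)^{4·1·1}·(-1)^1·(-1)^4 = -1.
v=17: a=17^0·(≡9), b=17^1·(≡7) mod 17; (9|17)=+1, (7|17)=-1; (−1)^{0·1·8}·(+1)^1·(-1)^0 = +1.
v=31: a=31^0·(≡12), b=31^1·(≡15) mod 31; (12|31)=-1, (15|31)=-1; (−1)^{0·1·15}·(-1)^1·(-1)^0 = -1.
v=∞: 26 > 0 and 143871 > 0  ⇒  (a,b)_∞ = +1.
v=5: a=5^-4·(≡1), b=5^-2·(≡1) mod 5; (1|5)=+1, (1|5)=+1; (−1)^{-4·-2·2}·(+1)^-2·(+1)^-4 = +1.
v=13: a=13^1·(≡6), b=13^1·(≡3) mod 13; (6|13)=-1, (3|13)=+1; (−1)^{1·1·6}·(-1)^1·(+1)^1 = -1.
v=7: a=7^0·(≡3), b=7^-3·(≡4) mod 7; (3|7)=-1, (4|7)=+1; (−1)^{0·-3·3}·(-1)^-3·(+1)^0 = -1.
|Ram(26, 143871)| = 4, even; anisotropic at {3, 7, 13, 31}.

[3, 7, 13, 31]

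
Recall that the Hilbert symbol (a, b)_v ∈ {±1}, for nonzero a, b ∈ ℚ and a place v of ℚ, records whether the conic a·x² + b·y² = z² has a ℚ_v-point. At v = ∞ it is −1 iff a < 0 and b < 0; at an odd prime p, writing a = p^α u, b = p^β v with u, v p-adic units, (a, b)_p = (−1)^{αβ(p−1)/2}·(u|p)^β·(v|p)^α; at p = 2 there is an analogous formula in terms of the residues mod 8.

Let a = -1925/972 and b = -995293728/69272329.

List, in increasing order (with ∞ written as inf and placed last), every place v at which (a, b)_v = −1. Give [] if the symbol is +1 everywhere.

(a, b) ≡ (-231, -2) mod (ℚ^×)²; places V = {2, 3, 5, 7, 11, 13, 29, 41, ∞}.
(a,b)_29: α=0, u≡7; β=-2, v≡2 (mod 29); (7|29)=+1, (2|29)=-1; sign (−1)^0·+1^-2·-1^0 = +1.
(a,b)_41: α=0, u≡34; β=-2, v≡33 (mod 41); (34|41)=-1, (33|41)=+1; sign (−1)^0·-1^-2·+1^0 = +1.
(a,b)_∞: sgn(-231)=−, sgn(-2)=−, so -1.
(a,b)_3: α=-5, u≡1; β=2, v≡1 (mod 3); (1|3)=+1, (1|3)=+1; sign (−1)^0·+1^2·+1^-5 = +1.
(a,b)_7: α=1, u≡2; β=-2, v≡5 (mod 7); (2|7)=+1, (5|7)=-1; sign (−1)^0·+1^-2·-1^1 = -1.
(a,b)_2: α=-2, β=5; u≡1, v≡7 (mod 8); ε(u)ε(v)=0·1, αω(v)=-2·0, βω(u)=5·0; sum ≡ 0  ⇒  +1.
(a,b)_5: α=2, u≡4; β=0, v≡3 (mod 5); (4|5)=+1, (3|5)=-1; sign (−1)^0·+1^0·-1^2 = +1.
(a,b)_11: α=1, u≡3; β=2, v≡9 (mod 11); (3|11)=+1, (9|11)=+1; sign (−1)^0·+1^2·+1^1 = +1.
(a,b)_13: α=0, u≡9; β=4, v≡2 (mod 13); (9|13)=+1, (2|13)=-1; sign (−1)^0·+1^4·-1^0 = +1.
|Ram(-231, -2)| = 2, even; anisotropic at {7, ∞}.

[7, inf]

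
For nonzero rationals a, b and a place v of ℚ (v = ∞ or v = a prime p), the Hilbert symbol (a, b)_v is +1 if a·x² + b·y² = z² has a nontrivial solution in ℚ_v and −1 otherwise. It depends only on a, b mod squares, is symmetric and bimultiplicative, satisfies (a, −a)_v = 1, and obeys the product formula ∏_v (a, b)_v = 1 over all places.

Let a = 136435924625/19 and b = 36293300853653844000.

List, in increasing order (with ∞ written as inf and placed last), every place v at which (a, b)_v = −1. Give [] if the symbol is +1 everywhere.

Mod squares: a ≡ 1235, b ≡ 13090. Check v ∈ {∞, 2, 3, 5, 7, 11, 13, 17, 19}.
v=13: a=13^1·(≡1), b=13^2·(≡4) mod 13; (1|13)=+1, (4|13)=+1; (−1)^{1·2·6}·(+1)^2·(+1)^1 = +1.
v=5: a=5^3·(≡3), b=5^3·(≡2) mod 5; (3|5)=-1, (2|5)=-1; (−1)^{3·3·2}·(-1)^3·(-1)^3 = +1.
v=3: a=3^0·(≡2), b=3^2·(≡1) mod 3; (2|3)=-1, (1|3)=+1; (−1)^{0·2·1}·(-1)^2·(+1)^0 = +1.
v=19: a=19^-1·(≡3), b=19^4·(≡10) mod 19; (3|19)=-1, (10|19)=-1; (−1)^{-1·4·9}·(-1)^4·(-1)^-1 = -1.
v=2: v_2(a)=0, v_2(b)=5; units ≡ 3, 1 (mod 8); ε·ε+αω+βω = 1·0+0·0+5·1 ≡ 1  ⇒  (a,b)_2 = -1.
v=∞: 1235 > 0 and 13090 > 0  ⇒  (a,b)_∞ = +1.
v=17: a=17^2·(≡6), b=17^3·(≡11) mod 17; (6|17)=-1, (11|17)=-1; (−1)^{2·3·8}·(-1)^3·(-1)^2 = -1.
v=11: a=11^2·(≡9), b=11^3·(≡2) mod 11; (9|11)=+1, (2|11)=-1; (−1)^{2·3·5}·(+1)^3·(-1)^2 = +1.
v=7: a=7^4·(≡5), b=7^1·(≡2) mod 7; (5|7)=-1, (2|7)=+1; (−1)^{4·1·3}·(-1)^1·(+1)^4 = -1.
|Ram(1235, 13090)| = 4, even; anisotropic at {2, 7, 17, 19}.

[2, 7, 17, 19]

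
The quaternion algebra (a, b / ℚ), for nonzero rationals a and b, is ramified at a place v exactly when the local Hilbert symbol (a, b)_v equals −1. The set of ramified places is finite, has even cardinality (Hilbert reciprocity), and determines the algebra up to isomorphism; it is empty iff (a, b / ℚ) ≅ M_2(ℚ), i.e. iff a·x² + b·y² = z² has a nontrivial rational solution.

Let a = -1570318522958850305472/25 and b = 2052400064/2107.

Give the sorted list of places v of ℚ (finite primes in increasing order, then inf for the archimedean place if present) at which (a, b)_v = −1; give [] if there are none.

Mod squares: a ≡ -479167, b ≡ 11396333. Check v ∈ {∞, 2, 3, 5, 7, 11, 13, 19, 29, 31, 37, 41, 43}.
v=41: a=41^1·(≡39), b=41^0·(≡26) mod 41; (39|41)=+1, (26|41)=-1; (−1)^{1·0·20}·(+1)^0·(-1)^1 = -1.
v=7: a=7^0·(≡2), b=7^-2·(≡1) mod 7; (2|7)=+1, (1|7)=+1; (−1)^{0·-2·3}·(+1)^-2·(+1)^0 = +1.
v=19: a=19^2·(≡15), b=19^1·(≡12) mod 19; (15|19)=-1, (12|19)=-1; (−1)^{2·1·9}·(-1)^1·(-1)^2 = -1.
v=5: a=5^-2·(≡3), b=5^0·(≡2) mod 5; (3|5)=-1, (2|5)=-1; (−1)^{-2·0·2}·(-1)^0·(-1)^-2 = +1.
v=31: a=31^1·(≡22), b=31^0·(≡10) mod 31; (22|31)=-1, (10|31)=+1; (−1)^{1·0·15}·(-1)^0·(+1)^1 = +1.
v=2: v_2(a)=6, v_2(b)=6; units ≡ 1, 5 (mod 8); ε·ε+αω+βω = 0·0+6·1+6·0 ≡ 0  ⇒  (a,b)_2 = +1.
v=43: a=43^0·(≡11), b=43^-1·(≡29) mod 43; (11|43)=+1, (29|43)=-1; (−1)^{0·-1·21}·(+1)^-1·(-1)^0 = +1.
v=11: a=11^0·(≡5), b=11^2·(≡1) mod 11; (5|11)=+1, (1|11)=+1; (−1)^{0·2·5}·(+1)^2·(+1)^0 = +1.
v=37: a=37^2·(≡5), b=37^1·(≡27) mod 37; (5|37)=-1, (27|37)=+1; (−1)^{2·1·18}·(-1)^1·(+1)^2 = -1.
v=∞: -479167 < 0 and 11396333 > 0  ⇒  (a,b)_∞ = +1.
v=3: a=3^6·(≡2), b=3^0·(≡2) mod 3; (2|3)=-1, (2|3)=-1; (−1)^{6·0·1}·(-1)^0·(-1)^6 = +1.
v=29: a=29^3·(≡24), b=29^1·(≡17) mod 29; (24|29)=+1, (17|29)=-1; (−1)^{3·1·14}·(+1)^1·(-1)^3 = -1.
v=13: a=13^3·(≡3), b=13^1·(≡1) mod 13; (3|13)=+1, (1|13)=+1; (−1)^{3·1·6}·(+1)^1·(+1)^3 = +1.
|Ram(-479167, 11396333)| = 4, even; anisotropic at {19, 29, 37, 41}.

[19, 29, 37, 41]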